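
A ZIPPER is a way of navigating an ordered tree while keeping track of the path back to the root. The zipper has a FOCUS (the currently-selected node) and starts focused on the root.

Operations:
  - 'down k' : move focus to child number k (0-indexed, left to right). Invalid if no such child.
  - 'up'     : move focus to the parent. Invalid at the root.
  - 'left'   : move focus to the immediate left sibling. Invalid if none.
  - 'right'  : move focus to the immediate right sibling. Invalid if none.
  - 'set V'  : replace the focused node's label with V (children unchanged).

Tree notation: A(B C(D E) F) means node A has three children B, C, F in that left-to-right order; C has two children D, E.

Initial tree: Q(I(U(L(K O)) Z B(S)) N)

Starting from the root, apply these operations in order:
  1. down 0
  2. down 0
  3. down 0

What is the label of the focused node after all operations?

Step 1 (down 0): focus=I path=0 depth=1 children=['U', 'Z', 'B'] left=[] right=['N'] parent=Q
Step 2 (down 0): focus=U path=0/0 depth=2 children=['L'] left=[] right=['Z', 'B'] parent=I
Step 3 (down 0): focus=L path=0/0/0 depth=3 children=['K', 'O'] left=[] right=[] parent=U

Answer: L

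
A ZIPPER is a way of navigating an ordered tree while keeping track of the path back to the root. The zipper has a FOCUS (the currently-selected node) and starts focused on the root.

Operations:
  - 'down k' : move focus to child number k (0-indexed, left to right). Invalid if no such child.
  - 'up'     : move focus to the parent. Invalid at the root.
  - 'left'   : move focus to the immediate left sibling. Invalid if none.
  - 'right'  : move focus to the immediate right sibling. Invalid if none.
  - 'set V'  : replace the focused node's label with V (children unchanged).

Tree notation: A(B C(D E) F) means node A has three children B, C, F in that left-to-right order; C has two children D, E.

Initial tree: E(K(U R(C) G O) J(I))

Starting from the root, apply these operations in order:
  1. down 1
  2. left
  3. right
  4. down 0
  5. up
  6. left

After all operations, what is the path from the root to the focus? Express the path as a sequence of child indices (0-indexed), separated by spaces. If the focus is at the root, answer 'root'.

Answer: 0

Derivation:
Step 1 (down 1): focus=J path=1 depth=1 children=['I'] left=['K'] right=[] parent=E
Step 2 (left): focus=K path=0 depth=1 children=['U', 'R', 'G', 'O'] left=[] right=['J'] parent=E
Step 3 (right): focus=J path=1 depth=1 children=['I'] left=['K'] right=[] parent=E
Step 4 (down 0): focus=I path=1/0 depth=2 children=[] left=[] right=[] parent=J
Step 5 (up): focus=J path=1 depth=1 children=['I'] left=['K'] right=[] parent=E
Step 6 (left): focus=K path=0 depth=1 children=['U', 'R', 'G', 'O'] left=[] right=['J'] parent=E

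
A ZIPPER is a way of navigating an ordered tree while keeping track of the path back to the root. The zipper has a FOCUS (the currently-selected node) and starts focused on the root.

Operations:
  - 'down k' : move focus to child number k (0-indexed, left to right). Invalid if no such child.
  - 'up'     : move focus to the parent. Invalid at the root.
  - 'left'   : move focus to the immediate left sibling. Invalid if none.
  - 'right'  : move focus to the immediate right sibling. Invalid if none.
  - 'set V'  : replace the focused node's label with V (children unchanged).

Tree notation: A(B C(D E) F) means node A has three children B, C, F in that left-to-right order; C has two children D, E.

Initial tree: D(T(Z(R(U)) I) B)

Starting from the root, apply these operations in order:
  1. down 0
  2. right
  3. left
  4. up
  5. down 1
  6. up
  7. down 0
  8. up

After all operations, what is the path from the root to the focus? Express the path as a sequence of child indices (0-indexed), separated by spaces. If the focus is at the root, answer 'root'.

Step 1 (down 0): focus=T path=0 depth=1 children=['Z', 'I'] left=[] right=['B'] parent=D
Step 2 (right): focus=B path=1 depth=1 children=[] left=['T'] right=[] parent=D
Step 3 (left): focus=T path=0 depth=1 children=['Z', 'I'] left=[] right=['B'] parent=D
Step 4 (up): focus=D path=root depth=0 children=['T', 'B'] (at root)
Step 5 (down 1): focus=B path=1 depth=1 children=[] left=['T'] right=[] parent=D
Step 6 (up): focus=D path=root depth=0 children=['T', 'B'] (at root)
Step 7 (down 0): focus=T path=0 depth=1 children=['Z', 'I'] left=[] right=['B'] parent=D
Step 8 (up): focus=D path=root depth=0 children=['T', 'B'] (at root)

Answer: root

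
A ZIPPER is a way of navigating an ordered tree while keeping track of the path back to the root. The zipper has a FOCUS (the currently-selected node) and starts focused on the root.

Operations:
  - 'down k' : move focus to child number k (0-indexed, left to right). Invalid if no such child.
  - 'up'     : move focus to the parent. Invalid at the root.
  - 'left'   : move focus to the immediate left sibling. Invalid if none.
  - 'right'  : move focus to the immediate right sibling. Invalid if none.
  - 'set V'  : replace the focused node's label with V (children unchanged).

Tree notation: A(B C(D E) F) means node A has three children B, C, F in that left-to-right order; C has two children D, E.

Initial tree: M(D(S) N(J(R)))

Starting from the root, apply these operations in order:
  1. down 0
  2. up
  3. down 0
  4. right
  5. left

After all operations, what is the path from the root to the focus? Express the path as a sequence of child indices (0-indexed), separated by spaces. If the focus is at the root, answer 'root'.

Answer: 0

Derivation:
Step 1 (down 0): focus=D path=0 depth=1 children=['S'] left=[] right=['N'] parent=M
Step 2 (up): focus=M path=root depth=0 children=['D', 'N'] (at root)
Step 3 (down 0): focus=D path=0 depth=1 children=['S'] left=[] right=['N'] parent=M
Step 4 (right): focus=N path=1 depth=1 children=['J'] left=['D'] right=[] parent=M
Step 5 (left): focus=D path=0 depth=1 children=['S'] left=[] right=['N'] parent=M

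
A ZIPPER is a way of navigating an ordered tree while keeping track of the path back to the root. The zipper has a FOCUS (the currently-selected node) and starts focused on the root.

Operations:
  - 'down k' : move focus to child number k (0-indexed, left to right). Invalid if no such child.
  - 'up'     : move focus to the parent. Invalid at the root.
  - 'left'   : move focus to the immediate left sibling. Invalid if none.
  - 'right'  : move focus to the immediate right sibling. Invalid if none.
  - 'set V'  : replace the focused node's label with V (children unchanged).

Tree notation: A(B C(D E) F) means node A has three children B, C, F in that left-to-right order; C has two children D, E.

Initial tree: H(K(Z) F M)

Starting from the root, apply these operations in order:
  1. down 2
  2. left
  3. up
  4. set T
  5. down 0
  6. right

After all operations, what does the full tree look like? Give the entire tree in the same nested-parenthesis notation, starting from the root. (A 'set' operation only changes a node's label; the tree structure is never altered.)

Step 1 (down 2): focus=M path=2 depth=1 children=[] left=['K', 'F'] right=[] parent=H
Step 2 (left): focus=F path=1 depth=1 children=[] left=['K'] right=['M'] parent=H
Step 3 (up): focus=H path=root depth=0 children=['K', 'F', 'M'] (at root)
Step 4 (set T): focus=T path=root depth=0 children=['K', 'F', 'M'] (at root)
Step 5 (down 0): focus=K path=0 depth=1 children=['Z'] left=[] right=['F', 'M'] parent=T
Step 6 (right): focus=F path=1 depth=1 children=[] left=['K'] right=['M'] parent=T

Answer: T(K(Z) F M)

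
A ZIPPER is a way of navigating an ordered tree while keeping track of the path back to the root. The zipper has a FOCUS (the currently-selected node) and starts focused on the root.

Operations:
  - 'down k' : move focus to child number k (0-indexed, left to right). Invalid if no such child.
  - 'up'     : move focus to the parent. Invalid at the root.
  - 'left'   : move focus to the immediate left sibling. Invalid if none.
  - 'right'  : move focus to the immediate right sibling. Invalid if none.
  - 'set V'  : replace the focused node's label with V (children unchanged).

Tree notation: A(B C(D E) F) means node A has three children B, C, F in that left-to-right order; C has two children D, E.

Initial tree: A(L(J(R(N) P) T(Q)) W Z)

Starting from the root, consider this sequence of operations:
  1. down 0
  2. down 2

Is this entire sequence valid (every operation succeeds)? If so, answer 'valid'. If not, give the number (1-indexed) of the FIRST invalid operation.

Step 1 (down 0): focus=L path=0 depth=1 children=['J', 'T'] left=[] right=['W', 'Z'] parent=A
Step 2 (down 2): INVALID

Answer: 2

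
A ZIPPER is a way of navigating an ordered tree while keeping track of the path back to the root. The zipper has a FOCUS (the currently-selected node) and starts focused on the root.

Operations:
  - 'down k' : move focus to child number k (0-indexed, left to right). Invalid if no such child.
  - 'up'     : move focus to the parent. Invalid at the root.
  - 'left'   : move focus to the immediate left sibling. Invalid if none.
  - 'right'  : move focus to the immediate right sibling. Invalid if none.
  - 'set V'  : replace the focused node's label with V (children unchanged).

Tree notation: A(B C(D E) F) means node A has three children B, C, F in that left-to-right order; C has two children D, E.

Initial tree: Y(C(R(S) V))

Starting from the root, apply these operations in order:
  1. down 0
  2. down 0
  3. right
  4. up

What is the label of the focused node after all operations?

Step 1 (down 0): focus=C path=0 depth=1 children=['R', 'V'] left=[] right=[] parent=Y
Step 2 (down 0): focus=R path=0/0 depth=2 children=['S'] left=[] right=['V'] parent=C
Step 3 (right): focus=V path=0/1 depth=2 children=[] left=['R'] right=[] parent=C
Step 4 (up): focus=C path=0 depth=1 children=['R', 'V'] left=[] right=[] parent=Y

Answer: C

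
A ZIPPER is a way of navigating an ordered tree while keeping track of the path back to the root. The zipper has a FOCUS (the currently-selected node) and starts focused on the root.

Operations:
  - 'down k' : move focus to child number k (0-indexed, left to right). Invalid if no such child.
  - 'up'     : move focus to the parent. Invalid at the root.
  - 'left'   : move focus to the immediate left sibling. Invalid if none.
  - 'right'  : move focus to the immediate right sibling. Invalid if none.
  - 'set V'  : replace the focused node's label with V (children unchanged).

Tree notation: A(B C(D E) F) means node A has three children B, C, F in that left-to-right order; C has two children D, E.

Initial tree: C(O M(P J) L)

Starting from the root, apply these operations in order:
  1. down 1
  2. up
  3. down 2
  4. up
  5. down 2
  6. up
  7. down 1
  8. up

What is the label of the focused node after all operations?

Answer: C

Derivation:
Step 1 (down 1): focus=M path=1 depth=1 children=['P', 'J'] left=['O'] right=['L'] parent=C
Step 2 (up): focus=C path=root depth=0 children=['O', 'M', 'L'] (at root)
Step 3 (down 2): focus=L path=2 depth=1 children=[] left=['O', 'M'] right=[] parent=C
Step 4 (up): focus=C path=root depth=0 children=['O', 'M', 'L'] (at root)
Step 5 (down 2): focus=L path=2 depth=1 children=[] left=['O', 'M'] right=[] parent=C
Step 6 (up): focus=C path=root depth=0 children=['O', 'M', 'L'] (at root)
Step 7 (down 1): focus=M path=1 depth=1 children=['P', 'J'] left=['O'] right=['L'] parent=C
Step 8 (up): focus=C path=root depth=0 children=['O', 'M', 'L'] (at root)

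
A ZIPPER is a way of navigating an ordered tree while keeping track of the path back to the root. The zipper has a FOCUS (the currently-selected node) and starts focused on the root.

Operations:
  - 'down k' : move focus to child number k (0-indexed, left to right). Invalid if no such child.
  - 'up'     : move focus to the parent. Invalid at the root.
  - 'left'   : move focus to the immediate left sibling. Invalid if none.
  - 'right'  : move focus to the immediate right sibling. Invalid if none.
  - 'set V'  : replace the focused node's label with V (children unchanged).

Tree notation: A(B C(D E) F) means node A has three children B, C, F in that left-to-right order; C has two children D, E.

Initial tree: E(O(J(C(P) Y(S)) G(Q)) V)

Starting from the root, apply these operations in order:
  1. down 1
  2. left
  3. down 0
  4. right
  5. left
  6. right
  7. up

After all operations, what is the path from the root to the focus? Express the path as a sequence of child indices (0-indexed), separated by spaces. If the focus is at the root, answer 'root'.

Answer: 0

Derivation:
Step 1 (down 1): focus=V path=1 depth=1 children=[] left=['O'] right=[] parent=E
Step 2 (left): focus=O path=0 depth=1 children=['J', 'G'] left=[] right=['V'] parent=E
Step 3 (down 0): focus=J path=0/0 depth=2 children=['C', 'Y'] left=[] right=['G'] parent=O
Step 4 (right): focus=G path=0/1 depth=2 children=['Q'] left=['J'] right=[] parent=O
Step 5 (left): focus=J path=0/0 depth=2 children=['C', 'Y'] left=[] right=['G'] parent=O
Step 6 (right): focus=G path=0/1 depth=2 children=['Q'] left=['J'] right=[] parent=O
Step 7 (up): focus=O path=0 depth=1 children=['J', 'G'] left=[] right=['V'] parent=E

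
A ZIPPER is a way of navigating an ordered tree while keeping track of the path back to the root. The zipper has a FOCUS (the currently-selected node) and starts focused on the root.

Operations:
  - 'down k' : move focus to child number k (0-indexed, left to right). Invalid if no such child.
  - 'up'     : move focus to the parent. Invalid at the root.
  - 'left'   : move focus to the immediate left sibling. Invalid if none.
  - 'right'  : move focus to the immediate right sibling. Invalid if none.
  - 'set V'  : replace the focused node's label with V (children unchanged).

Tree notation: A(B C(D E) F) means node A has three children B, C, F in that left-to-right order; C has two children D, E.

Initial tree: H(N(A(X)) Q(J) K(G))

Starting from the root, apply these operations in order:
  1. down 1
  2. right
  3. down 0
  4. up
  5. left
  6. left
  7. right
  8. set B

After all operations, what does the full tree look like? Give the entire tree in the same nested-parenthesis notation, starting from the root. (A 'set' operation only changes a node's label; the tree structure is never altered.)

Answer: H(N(A(X)) B(J) K(G))

Derivation:
Step 1 (down 1): focus=Q path=1 depth=1 children=['J'] left=['N'] right=['K'] parent=H
Step 2 (right): focus=K path=2 depth=1 children=['G'] left=['N', 'Q'] right=[] parent=H
Step 3 (down 0): focus=G path=2/0 depth=2 children=[] left=[] right=[] parent=K
Step 4 (up): focus=K path=2 depth=1 children=['G'] left=['N', 'Q'] right=[] parent=H
Step 5 (left): focus=Q path=1 depth=1 children=['J'] left=['N'] right=['K'] parent=H
Step 6 (left): focus=N path=0 depth=1 children=['A'] left=[] right=['Q', 'K'] parent=H
Step 7 (right): focus=Q path=1 depth=1 children=['J'] left=['N'] right=['K'] parent=H
Step 8 (set B): focus=B path=1 depth=1 children=['J'] left=['N'] right=['K'] parent=H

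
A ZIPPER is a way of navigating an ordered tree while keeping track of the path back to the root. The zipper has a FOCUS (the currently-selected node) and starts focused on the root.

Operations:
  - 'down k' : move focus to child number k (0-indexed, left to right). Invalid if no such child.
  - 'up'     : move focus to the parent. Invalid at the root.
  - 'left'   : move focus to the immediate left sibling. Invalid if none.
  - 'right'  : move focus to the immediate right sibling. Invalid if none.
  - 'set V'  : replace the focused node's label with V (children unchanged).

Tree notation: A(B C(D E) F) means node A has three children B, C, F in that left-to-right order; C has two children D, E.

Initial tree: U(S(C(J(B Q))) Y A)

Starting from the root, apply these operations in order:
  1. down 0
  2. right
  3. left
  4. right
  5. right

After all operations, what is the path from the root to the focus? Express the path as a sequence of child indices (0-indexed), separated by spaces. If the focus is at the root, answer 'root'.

Step 1 (down 0): focus=S path=0 depth=1 children=['C'] left=[] right=['Y', 'A'] parent=U
Step 2 (right): focus=Y path=1 depth=1 children=[] left=['S'] right=['A'] parent=U
Step 3 (left): focus=S path=0 depth=1 children=['C'] left=[] right=['Y', 'A'] parent=U
Step 4 (right): focus=Y path=1 depth=1 children=[] left=['S'] right=['A'] parent=U
Step 5 (right): focus=A path=2 depth=1 children=[] left=['S', 'Y'] right=[] parent=U

Answer: 2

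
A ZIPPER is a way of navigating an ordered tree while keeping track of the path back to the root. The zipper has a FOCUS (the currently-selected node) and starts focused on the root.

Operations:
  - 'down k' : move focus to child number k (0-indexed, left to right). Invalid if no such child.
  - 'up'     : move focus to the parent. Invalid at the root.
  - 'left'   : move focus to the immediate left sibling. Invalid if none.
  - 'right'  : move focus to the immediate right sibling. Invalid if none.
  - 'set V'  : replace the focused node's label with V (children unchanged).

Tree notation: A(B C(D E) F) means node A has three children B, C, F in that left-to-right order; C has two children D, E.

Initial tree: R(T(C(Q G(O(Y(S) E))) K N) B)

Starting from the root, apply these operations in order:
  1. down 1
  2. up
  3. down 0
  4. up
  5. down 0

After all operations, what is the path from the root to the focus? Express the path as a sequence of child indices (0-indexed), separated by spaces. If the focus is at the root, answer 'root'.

Step 1 (down 1): focus=B path=1 depth=1 children=[] left=['T'] right=[] parent=R
Step 2 (up): focus=R path=root depth=0 children=['T', 'B'] (at root)
Step 3 (down 0): focus=T path=0 depth=1 children=['C', 'K', 'N'] left=[] right=['B'] parent=R
Step 4 (up): focus=R path=root depth=0 children=['T', 'B'] (at root)
Step 5 (down 0): focus=T path=0 depth=1 children=['C', 'K', 'N'] left=[] right=['B'] parent=R

Answer: 0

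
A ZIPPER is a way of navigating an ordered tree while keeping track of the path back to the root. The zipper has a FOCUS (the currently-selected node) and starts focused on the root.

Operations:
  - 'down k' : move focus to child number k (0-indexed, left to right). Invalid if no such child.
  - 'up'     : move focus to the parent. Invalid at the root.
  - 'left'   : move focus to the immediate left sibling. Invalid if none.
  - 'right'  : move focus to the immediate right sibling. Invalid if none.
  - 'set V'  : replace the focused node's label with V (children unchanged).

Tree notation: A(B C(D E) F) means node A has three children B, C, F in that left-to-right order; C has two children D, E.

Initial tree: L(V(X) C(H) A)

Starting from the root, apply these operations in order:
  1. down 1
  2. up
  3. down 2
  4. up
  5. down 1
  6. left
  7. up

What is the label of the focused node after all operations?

Step 1 (down 1): focus=C path=1 depth=1 children=['H'] left=['V'] right=['A'] parent=L
Step 2 (up): focus=L path=root depth=0 children=['V', 'C', 'A'] (at root)
Step 3 (down 2): focus=A path=2 depth=1 children=[] left=['V', 'C'] right=[] parent=L
Step 4 (up): focus=L path=root depth=0 children=['V', 'C', 'A'] (at root)
Step 5 (down 1): focus=C path=1 depth=1 children=['H'] left=['V'] right=['A'] parent=L
Step 6 (left): focus=V path=0 depth=1 children=['X'] left=[] right=['C', 'A'] parent=L
Step 7 (up): focus=L path=root depth=0 children=['V', 'C', 'A'] (at root)

Answer: L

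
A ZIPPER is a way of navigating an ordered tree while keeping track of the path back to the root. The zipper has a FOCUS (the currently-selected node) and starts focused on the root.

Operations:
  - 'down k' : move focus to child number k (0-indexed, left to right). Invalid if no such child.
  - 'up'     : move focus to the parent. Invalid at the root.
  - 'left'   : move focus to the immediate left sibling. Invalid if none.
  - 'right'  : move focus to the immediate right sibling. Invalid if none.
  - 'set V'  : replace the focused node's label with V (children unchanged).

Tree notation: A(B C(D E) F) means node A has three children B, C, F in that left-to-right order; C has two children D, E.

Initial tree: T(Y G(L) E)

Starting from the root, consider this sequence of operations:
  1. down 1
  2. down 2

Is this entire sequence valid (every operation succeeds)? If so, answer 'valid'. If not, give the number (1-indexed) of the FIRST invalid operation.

Answer: 2

Derivation:
Step 1 (down 1): focus=G path=1 depth=1 children=['L'] left=['Y'] right=['E'] parent=T
Step 2 (down 2): INVALID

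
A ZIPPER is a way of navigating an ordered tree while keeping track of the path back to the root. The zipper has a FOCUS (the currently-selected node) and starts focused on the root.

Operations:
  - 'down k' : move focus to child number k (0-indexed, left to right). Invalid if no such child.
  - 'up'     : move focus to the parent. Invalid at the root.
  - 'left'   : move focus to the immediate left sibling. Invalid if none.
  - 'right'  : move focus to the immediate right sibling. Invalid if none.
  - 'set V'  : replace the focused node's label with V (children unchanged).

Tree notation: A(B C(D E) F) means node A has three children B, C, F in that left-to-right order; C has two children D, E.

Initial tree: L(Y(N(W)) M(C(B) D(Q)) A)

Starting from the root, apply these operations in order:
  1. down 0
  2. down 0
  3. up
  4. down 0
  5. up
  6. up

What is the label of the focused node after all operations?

Step 1 (down 0): focus=Y path=0 depth=1 children=['N'] left=[] right=['M', 'A'] parent=L
Step 2 (down 0): focus=N path=0/0 depth=2 children=['W'] left=[] right=[] parent=Y
Step 3 (up): focus=Y path=0 depth=1 children=['N'] left=[] right=['M', 'A'] parent=L
Step 4 (down 0): focus=N path=0/0 depth=2 children=['W'] left=[] right=[] parent=Y
Step 5 (up): focus=Y path=0 depth=1 children=['N'] left=[] right=['M', 'A'] parent=L
Step 6 (up): focus=L path=root depth=0 children=['Y', 'M', 'A'] (at root)

Answer: L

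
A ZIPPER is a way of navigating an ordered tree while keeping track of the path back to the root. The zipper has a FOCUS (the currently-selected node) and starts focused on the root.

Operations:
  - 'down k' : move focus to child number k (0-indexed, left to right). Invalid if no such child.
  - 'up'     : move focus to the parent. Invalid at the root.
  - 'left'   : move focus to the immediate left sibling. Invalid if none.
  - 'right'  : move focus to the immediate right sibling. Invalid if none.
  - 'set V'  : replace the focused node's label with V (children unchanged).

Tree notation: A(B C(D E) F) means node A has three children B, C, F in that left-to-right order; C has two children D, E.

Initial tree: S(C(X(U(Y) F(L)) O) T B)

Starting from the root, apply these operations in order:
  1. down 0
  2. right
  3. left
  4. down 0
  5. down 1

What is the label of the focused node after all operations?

Answer: F

Derivation:
Step 1 (down 0): focus=C path=0 depth=1 children=['X', 'O'] left=[] right=['T', 'B'] parent=S
Step 2 (right): focus=T path=1 depth=1 children=[] left=['C'] right=['B'] parent=S
Step 3 (left): focus=C path=0 depth=1 children=['X', 'O'] left=[] right=['T', 'B'] parent=S
Step 4 (down 0): focus=X path=0/0 depth=2 children=['U', 'F'] left=[] right=['O'] parent=C
Step 5 (down 1): focus=F path=0/0/1 depth=3 children=['L'] left=['U'] right=[] parent=X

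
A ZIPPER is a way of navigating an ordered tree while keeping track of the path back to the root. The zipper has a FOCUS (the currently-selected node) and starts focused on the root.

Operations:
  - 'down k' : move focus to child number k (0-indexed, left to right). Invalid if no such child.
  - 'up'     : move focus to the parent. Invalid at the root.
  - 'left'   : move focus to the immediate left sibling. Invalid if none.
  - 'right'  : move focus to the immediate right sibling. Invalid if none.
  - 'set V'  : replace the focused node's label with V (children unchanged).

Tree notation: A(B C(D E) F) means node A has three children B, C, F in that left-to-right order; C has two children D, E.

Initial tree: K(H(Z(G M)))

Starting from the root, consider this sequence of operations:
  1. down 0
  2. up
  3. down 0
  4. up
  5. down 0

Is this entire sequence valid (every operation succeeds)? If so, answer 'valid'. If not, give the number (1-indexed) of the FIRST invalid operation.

Step 1 (down 0): focus=H path=0 depth=1 children=['Z'] left=[] right=[] parent=K
Step 2 (up): focus=K path=root depth=0 children=['H'] (at root)
Step 3 (down 0): focus=H path=0 depth=1 children=['Z'] left=[] right=[] parent=K
Step 4 (up): focus=K path=root depth=0 children=['H'] (at root)
Step 5 (down 0): focus=H path=0 depth=1 children=['Z'] left=[] right=[] parent=K

Answer: valid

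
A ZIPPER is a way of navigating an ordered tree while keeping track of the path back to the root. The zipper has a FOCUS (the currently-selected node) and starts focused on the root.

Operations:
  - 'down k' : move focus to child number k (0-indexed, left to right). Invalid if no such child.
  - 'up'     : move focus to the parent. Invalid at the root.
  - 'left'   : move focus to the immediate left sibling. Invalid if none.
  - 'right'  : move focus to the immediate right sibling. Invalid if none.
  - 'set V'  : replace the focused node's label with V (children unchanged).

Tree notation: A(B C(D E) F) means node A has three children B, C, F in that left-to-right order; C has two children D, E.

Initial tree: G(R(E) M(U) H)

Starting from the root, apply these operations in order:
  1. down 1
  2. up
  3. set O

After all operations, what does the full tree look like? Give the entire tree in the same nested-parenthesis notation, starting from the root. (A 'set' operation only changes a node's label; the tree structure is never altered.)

Answer: O(R(E) M(U) H)

Derivation:
Step 1 (down 1): focus=M path=1 depth=1 children=['U'] left=['R'] right=['H'] parent=G
Step 2 (up): focus=G path=root depth=0 children=['R', 'M', 'H'] (at root)
Step 3 (set O): focus=O path=root depth=0 children=['R', 'M', 'H'] (at root)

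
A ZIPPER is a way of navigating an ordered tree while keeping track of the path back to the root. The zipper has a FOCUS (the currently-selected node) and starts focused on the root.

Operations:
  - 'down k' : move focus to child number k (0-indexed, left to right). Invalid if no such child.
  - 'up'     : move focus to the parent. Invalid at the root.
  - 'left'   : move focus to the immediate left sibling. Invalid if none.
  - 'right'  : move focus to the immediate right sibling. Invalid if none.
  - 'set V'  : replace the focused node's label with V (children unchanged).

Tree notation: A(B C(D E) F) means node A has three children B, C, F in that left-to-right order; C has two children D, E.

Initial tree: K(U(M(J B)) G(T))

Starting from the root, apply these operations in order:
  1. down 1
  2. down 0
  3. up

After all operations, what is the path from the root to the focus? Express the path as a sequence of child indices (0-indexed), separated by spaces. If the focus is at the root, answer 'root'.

Answer: 1

Derivation:
Step 1 (down 1): focus=G path=1 depth=1 children=['T'] left=['U'] right=[] parent=K
Step 2 (down 0): focus=T path=1/0 depth=2 children=[] left=[] right=[] parent=G
Step 3 (up): focus=G path=1 depth=1 children=['T'] left=['U'] right=[] parent=K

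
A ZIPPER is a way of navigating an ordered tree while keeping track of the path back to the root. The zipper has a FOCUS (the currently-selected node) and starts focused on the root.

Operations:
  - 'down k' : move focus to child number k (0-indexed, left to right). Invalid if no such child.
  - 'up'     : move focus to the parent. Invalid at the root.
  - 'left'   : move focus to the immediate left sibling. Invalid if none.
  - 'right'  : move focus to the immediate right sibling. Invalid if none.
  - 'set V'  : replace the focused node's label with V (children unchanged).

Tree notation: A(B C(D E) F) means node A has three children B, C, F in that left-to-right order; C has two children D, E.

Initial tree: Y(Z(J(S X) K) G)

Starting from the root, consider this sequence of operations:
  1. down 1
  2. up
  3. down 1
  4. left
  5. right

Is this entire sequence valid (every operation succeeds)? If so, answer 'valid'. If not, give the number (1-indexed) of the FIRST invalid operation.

Step 1 (down 1): focus=G path=1 depth=1 children=[] left=['Z'] right=[] parent=Y
Step 2 (up): focus=Y path=root depth=0 children=['Z', 'G'] (at root)
Step 3 (down 1): focus=G path=1 depth=1 children=[] left=['Z'] right=[] parent=Y
Step 4 (left): focus=Z path=0 depth=1 children=['J', 'K'] left=[] right=['G'] parent=Y
Step 5 (right): focus=G path=1 depth=1 children=[] left=['Z'] right=[] parent=Y

Answer: valid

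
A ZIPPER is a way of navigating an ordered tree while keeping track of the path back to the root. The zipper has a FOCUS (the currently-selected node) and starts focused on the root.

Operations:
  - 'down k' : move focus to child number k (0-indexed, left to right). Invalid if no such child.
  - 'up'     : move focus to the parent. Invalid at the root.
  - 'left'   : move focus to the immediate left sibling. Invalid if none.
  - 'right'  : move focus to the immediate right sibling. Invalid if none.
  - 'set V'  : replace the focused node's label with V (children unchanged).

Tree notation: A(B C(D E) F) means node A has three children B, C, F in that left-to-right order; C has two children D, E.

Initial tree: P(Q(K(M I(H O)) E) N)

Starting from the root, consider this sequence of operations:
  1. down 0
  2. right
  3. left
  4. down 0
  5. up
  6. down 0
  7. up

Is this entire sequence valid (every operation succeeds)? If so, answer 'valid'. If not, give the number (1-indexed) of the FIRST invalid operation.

Answer: valid

Derivation:
Step 1 (down 0): focus=Q path=0 depth=1 children=['K', 'E'] left=[] right=['N'] parent=P
Step 2 (right): focus=N path=1 depth=1 children=[] left=['Q'] right=[] parent=P
Step 3 (left): focus=Q path=0 depth=1 children=['K', 'E'] left=[] right=['N'] parent=P
Step 4 (down 0): focus=K path=0/0 depth=2 children=['M', 'I'] left=[] right=['E'] parent=Q
Step 5 (up): focus=Q path=0 depth=1 children=['K', 'E'] left=[] right=['N'] parent=P
Step 6 (down 0): focus=K path=0/0 depth=2 children=['M', 'I'] left=[] right=['E'] parent=Q
Step 7 (up): focus=Q path=0 depth=1 children=['K', 'E'] left=[] right=['N'] parent=P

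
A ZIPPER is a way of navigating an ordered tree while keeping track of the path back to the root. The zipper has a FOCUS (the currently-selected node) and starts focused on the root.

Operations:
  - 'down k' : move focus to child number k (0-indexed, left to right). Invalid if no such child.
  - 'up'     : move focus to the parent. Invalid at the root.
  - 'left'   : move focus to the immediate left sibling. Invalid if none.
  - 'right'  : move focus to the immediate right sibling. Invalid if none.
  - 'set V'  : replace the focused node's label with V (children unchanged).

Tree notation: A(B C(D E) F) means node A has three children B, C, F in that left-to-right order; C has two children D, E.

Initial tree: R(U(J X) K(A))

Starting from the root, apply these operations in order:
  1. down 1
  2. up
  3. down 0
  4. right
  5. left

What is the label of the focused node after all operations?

Answer: U

Derivation:
Step 1 (down 1): focus=K path=1 depth=1 children=['A'] left=['U'] right=[] parent=R
Step 2 (up): focus=R path=root depth=0 children=['U', 'K'] (at root)
Step 3 (down 0): focus=U path=0 depth=1 children=['J', 'X'] left=[] right=['K'] parent=R
Step 4 (right): focus=K path=1 depth=1 children=['A'] left=['U'] right=[] parent=R
Step 5 (left): focus=U path=0 depth=1 children=['J', 'X'] left=[] right=['K'] parent=R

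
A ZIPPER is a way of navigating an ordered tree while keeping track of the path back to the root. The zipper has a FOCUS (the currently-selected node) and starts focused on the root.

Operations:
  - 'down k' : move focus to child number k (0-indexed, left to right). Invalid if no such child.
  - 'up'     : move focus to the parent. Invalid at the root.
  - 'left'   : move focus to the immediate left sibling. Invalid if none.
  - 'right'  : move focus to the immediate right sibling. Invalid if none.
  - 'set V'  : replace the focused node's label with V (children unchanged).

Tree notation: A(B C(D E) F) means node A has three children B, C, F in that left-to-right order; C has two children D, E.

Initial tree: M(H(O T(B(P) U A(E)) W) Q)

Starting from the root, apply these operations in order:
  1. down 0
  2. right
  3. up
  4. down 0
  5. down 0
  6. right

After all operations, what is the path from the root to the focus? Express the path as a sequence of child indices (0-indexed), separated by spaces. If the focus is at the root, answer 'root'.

Answer: 0 1

Derivation:
Step 1 (down 0): focus=H path=0 depth=1 children=['O', 'T', 'W'] left=[] right=['Q'] parent=M
Step 2 (right): focus=Q path=1 depth=1 children=[] left=['H'] right=[] parent=M
Step 3 (up): focus=M path=root depth=0 children=['H', 'Q'] (at root)
Step 4 (down 0): focus=H path=0 depth=1 children=['O', 'T', 'W'] left=[] right=['Q'] parent=M
Step 5 (down 0): focus=O path=0/0 depth=2 children=[] left=[] right=['T', 'W'] parent=H
Step 6 (right): focus=T path=0/1 depth=2 children=['B', 'U', 'A'] left=['O'] right=['W'] parent=H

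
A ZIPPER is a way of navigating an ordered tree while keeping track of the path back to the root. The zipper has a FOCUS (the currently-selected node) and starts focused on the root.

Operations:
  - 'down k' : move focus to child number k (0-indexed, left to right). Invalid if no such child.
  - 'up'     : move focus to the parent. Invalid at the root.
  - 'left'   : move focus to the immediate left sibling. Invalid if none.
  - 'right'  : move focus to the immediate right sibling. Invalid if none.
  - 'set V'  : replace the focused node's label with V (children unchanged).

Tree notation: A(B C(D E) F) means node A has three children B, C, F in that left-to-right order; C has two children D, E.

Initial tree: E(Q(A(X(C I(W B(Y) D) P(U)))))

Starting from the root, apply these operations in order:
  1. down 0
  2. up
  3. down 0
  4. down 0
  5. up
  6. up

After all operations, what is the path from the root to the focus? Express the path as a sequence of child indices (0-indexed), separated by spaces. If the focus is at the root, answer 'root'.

Answer: root

Derivation:
Step 1 (down 0): focus=Q path=0 depth=1 children=['A'] left=[] right=[] parent=E
Step 2 (up): focus=E path=root depth=0 children=['Q'] (at root)
Step 3 (down 0): focus=Q path=0 depth=1 children=['A'] left=[] right=[] parent=E
Step 4 (down 0): focus=A path=0/0 depth=2 children=['X'] left=[] right=[] parent=Q
Step 5 (up): focus=Q path=0 depth=1 children=['A'] left=[] right=[] parent=E
Step 6 (up): focus=E path=root depth=0 children=['Q'] (at root)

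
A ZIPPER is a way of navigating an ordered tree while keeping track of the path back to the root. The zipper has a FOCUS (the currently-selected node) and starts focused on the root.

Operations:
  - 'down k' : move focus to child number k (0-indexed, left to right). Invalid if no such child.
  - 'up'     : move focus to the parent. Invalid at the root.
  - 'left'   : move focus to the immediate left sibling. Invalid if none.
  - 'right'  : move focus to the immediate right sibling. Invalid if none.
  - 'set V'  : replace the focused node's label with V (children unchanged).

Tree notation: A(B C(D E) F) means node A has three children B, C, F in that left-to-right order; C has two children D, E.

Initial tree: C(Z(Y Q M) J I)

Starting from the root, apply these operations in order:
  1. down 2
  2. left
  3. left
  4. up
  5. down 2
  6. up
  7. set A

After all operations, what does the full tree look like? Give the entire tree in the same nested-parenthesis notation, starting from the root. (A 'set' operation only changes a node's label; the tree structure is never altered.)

Answer: A(Z(Y Q M) J I)

Derivation:
Step 1 (down 2): focus=I path=2 depth=1 children=[] left=['Z', 'J'] right=[] parent=C
Step 2 (left): focus=J path=1 depth=1 children=[] left=['Z'] right=['I'] parent=C
Step 3 (left): focus=Z path=0 depth=1 children=['Y', 'Q', 'M'] left=[] right=['J', 'I'] parent=C
Step 4 (up): focus=C path=root depth=0 children=['Z', 'J', 'I'] (at root)
Step 5 (down 2): focus=I path=2 depth=1 children=[] left=['Z', 'J'] right=[] parent=C
Step 6 (up): focus=C path=root depth=0 children=['Z', 'J', 'I'] (at root)
Step 7 (set A): focus=A path=root depth=0 children=['Z', 'J', 'I'] (at root)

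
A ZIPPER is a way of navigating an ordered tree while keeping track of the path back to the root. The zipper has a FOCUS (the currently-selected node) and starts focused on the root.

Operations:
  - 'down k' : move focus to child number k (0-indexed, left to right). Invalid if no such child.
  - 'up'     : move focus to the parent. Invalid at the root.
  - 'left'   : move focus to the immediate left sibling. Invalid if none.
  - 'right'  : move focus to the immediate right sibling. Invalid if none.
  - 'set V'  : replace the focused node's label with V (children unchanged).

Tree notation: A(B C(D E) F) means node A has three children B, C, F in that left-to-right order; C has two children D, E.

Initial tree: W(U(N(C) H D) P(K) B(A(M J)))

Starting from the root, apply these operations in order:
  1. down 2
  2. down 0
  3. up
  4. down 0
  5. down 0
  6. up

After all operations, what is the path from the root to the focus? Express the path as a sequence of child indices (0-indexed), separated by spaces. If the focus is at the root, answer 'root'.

Step 1 (down 2): focus=B path=2 depth=1 children=['A'] left=['U', 'P'] right=[] parent=W
Step 2 (down 0): focus=A path=2/0 depth=2 children=['M', 'J'] left=[] right=[] parent=B
Step 3 (up): focus=B path=2 depth=1 children=['A'] left=['U', 'P'] right=[] parent=W
Step 4 (down 0): focus=A path=2/0 depth=2 children=['M', 'J'] left=[] right=[] parent=B
Step 5 (down 0): focus=M path=2/0/0 depth=3 children=[] left=[] right=['J'] parent=A
Step 6 (up): focus=A path=2/0 depth=2 children=['M', 'J'] left=[] right=[] parent=B

Answer: 2 0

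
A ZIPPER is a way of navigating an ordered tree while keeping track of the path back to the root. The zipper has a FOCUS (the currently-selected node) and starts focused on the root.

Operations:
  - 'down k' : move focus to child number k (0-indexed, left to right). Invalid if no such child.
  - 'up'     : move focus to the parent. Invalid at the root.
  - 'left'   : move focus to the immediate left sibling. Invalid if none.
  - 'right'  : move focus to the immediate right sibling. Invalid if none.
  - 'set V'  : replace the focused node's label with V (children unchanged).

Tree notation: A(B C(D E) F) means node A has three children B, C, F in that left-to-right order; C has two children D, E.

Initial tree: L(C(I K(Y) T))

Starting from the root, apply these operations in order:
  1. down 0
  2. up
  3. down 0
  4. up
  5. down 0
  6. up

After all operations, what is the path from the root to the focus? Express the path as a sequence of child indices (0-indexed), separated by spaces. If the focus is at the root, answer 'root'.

Answer: root

Derivation:
Step 1 (down 0): focus=C path=0 depth=1 children=['I', 'K', 'T'] left=[] right=[] parent=L
Step 2 (up): focus=L path=root depth=0 children=['C'] (at root)
Step 3 (down 0): focus=C path=0 depth=1 children=['I', 'K', 'T'] left=[] right=[] parent=L
Step 4 (up): focus=L path=root depth=0 children=['C'] (at root)
Step 5 (down 0): focus=C path=0 depth=1 children=['I', 'K', 'T'] left=[] right=[] parent=L
Step 6 (up): focus=L path=root depth=0 children=['C'] (at root)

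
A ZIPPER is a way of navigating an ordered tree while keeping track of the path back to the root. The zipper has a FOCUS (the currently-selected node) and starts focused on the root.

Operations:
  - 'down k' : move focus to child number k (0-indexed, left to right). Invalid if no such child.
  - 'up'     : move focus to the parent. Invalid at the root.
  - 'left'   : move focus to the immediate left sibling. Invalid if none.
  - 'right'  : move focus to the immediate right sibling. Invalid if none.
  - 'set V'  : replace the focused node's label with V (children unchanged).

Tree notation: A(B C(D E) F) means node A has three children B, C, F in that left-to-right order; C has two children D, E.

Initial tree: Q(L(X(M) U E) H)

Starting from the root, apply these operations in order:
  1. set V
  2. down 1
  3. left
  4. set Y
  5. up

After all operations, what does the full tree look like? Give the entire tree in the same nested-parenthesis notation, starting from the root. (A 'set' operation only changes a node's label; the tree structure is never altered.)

Step 1 (set V): focus=V path=root depth=0 children=['L', 'H'] (at root)
Step 2 (down 1): focus=H path=1 depth=1 children=[] left=['L'] right=[] parent=V
Step 3 (left): focus=L path=0 depth=1 children=['X', 'U', 'E'] left=[] right=['H'] parent=V
Step 4 (set Y): focus=Y path=0 depth=1 children=['X', 'U', 'E'] left=[] right=['H'] parent=V
Step 5 (up): focus=V path=root depth=0 children=['Y', 'H'] (at root)

Answer: V(Y(X(M) U E) H)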